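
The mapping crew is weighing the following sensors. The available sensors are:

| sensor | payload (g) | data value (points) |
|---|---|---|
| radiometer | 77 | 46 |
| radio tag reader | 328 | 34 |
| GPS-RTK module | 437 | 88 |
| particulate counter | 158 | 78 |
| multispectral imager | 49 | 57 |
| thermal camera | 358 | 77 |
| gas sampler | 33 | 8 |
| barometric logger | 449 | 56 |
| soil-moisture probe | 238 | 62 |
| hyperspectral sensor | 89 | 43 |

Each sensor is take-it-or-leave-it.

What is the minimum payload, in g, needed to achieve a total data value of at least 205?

Need the lightest bundle worth ≥ 205.
Taking radiometer + particulate counter + multispectral imager + hyperspectral sensor gives 224 (≥ 205) for 373 g.
No combination under 373 g hits 205.

373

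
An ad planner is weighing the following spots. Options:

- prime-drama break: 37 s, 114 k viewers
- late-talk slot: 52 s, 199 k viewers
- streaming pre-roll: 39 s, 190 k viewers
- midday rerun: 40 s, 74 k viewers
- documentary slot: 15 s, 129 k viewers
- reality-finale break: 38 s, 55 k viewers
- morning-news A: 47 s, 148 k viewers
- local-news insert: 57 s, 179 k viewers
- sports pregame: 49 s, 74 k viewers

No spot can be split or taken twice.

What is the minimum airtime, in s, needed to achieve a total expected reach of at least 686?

Minimise s subject to total expected reach ≥ 686.
late-talk slot + streaming pre-roll + documentary slot + local-news insert: 697 expected reach at 163 s.
Any bundle with less than 163 s falls short of 686.

163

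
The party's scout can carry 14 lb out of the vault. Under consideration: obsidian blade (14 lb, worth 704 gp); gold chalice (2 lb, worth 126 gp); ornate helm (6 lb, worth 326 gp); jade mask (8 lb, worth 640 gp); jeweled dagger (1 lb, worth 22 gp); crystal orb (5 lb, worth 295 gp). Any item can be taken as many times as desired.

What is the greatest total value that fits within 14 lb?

By value per lb: jade mask 80.00, gold chalice 63.00, crystal orb 59.00, ornate helm 54.33 lead.
Taking 3×gold chalice + jade mask: 14 lb used, 1018 in value.
That's the maximum — no swap from here does better than 1018.

1018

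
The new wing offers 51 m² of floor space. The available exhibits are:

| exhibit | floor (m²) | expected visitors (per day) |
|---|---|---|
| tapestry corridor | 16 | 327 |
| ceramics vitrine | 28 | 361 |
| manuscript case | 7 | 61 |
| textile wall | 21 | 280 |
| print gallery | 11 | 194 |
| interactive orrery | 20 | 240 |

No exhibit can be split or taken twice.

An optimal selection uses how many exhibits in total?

3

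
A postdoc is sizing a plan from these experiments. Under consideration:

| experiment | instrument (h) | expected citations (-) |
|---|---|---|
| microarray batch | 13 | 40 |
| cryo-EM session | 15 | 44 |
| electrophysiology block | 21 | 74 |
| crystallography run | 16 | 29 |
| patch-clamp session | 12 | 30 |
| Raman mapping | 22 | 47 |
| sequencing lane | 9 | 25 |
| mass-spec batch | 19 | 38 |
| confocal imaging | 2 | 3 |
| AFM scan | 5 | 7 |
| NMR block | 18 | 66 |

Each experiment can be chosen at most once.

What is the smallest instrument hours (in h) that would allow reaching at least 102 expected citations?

31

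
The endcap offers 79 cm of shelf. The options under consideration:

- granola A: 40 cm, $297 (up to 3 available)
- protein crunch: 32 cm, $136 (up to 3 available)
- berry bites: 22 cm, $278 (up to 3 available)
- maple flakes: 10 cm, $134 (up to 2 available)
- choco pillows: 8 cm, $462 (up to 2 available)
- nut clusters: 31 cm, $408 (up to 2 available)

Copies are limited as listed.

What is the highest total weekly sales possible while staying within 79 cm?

1744

The ratio heuristic lands on 2×maple flakes + 2×choco pillows + nut clusters (1600) but leaves 12 cm idle.
Dropping maple flakes frees 10 cm; slotting in berry bites (22 cm) lifts the total to 1744 at 79 cm.
Every other selection either busts 79 cm or exceeds an availability limit or fails to beat 1744.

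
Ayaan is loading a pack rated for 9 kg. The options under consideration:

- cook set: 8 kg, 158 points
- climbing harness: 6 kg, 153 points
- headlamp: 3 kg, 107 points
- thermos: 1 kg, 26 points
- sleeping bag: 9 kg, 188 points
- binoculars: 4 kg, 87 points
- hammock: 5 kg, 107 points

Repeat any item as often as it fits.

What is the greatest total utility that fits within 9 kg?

Taking 3×headlamp: 9 kg used, 321 in utility.
Nothing else within 9 kg beats 321.

321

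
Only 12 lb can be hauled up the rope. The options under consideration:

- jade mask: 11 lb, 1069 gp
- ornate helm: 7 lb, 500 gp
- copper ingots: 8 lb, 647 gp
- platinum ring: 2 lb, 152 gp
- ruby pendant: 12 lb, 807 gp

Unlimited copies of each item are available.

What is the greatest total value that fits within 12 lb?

1069

The ratio ordering already packs tightly: jade mask, 11 lb, 1069.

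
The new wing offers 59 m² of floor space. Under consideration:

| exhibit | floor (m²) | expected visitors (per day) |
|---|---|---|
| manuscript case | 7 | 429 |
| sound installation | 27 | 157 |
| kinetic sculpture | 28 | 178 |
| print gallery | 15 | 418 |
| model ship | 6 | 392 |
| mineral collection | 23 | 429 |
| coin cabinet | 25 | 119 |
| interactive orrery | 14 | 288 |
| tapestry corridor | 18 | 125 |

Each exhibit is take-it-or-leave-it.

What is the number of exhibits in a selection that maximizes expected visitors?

4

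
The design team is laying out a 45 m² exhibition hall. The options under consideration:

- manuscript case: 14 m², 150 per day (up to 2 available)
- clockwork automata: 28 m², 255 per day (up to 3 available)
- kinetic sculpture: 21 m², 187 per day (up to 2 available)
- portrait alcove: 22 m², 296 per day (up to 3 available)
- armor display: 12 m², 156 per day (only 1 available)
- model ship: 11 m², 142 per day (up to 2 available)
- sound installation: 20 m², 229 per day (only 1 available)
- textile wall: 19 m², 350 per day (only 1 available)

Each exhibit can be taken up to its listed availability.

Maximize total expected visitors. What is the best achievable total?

656

Filling by ratio: portrait alcove + textile wall for 646, with 4 m² left unused.
Dropping portrait alcove frees 22 m²; slotting in manuscript case + armor display (26 m²) lifts the total to 656 at 45 m².
Nothing else within 45 m² beats 656.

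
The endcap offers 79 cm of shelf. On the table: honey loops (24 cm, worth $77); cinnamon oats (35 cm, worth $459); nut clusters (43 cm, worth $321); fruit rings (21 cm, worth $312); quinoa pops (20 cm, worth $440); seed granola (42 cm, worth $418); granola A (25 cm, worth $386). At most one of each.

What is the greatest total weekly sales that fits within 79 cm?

Density check — quinoa pops 22.00, granola A 15.44, fruit rings 14.86 are the best per cm.
Greedy by ratio would take fruit rings + quinoa pops + granola A: 66 cm used, total 1138.
Replace granola A with cinnamon oats: the trade gains 73 net, giving 1211 at 76 cm.
The closest alternative, fruit rings + quinoa pops + granola A, reaches only 1138.

1211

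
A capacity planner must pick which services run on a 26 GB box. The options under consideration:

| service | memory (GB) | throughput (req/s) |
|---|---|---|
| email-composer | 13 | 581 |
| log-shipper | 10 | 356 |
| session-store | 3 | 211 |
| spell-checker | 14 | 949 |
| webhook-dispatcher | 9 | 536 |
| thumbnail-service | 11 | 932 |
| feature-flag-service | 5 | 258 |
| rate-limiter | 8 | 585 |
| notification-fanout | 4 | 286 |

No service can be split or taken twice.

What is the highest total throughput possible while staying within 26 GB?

2014

Session-store + thumbnail-service + rate-limiter + notification-fanout uses 26 of the 26 GB and totals 2014.
Runner-up spell-checker + thumbnail-service tops out at 1881.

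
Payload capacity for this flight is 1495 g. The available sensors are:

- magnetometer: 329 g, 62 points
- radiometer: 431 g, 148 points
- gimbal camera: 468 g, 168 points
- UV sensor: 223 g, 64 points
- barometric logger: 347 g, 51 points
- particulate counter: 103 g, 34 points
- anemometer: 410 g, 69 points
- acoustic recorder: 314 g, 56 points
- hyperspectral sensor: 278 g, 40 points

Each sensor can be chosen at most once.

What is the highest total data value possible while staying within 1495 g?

By data value per g: gimbal camera 0.36, radiometer 0.34, particulate counter 0.33, UV sensor 0.29 lead.
Filling by ratio: radiometer + gimbal camera + UV sensor + particulate counter for 414, with 270 g left unused.
The 103 g tied up in particulate counter is better spent on magnetometer — total rises to 442 (1451 g).
Runner-up radiometer + gimbal camera + UV sensor + acoustic recorder tops out at 436.

442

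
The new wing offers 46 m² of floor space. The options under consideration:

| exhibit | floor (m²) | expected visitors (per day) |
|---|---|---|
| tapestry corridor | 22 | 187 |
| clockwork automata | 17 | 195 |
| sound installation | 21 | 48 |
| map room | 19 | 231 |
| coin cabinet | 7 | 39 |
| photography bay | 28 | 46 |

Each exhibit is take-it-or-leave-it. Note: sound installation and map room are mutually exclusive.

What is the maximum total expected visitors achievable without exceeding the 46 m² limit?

465

By expected visitors per m²: map room 12.16, clockwork automata 11.47, tapestry corridor 8.50 lead.
Taking clockwork automata + map room + coin cabinet: 43 m² used, 465 in expected visitors.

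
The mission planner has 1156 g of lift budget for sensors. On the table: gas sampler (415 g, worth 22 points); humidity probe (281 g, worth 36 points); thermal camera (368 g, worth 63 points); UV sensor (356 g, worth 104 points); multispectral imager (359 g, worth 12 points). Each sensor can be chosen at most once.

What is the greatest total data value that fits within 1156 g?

203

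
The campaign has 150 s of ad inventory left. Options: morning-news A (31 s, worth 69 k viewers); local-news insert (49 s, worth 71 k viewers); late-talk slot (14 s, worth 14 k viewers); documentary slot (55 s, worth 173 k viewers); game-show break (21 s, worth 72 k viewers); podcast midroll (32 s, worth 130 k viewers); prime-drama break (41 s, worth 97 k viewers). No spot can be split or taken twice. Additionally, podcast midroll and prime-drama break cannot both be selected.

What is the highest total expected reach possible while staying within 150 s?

444

Density check — podcast midroll 4.06, game-show break 3.43, documentary slot 3.15, prime-drama break 2.37 are the best per s.
Morning-news A + documentary slot + game-show break + podcast midroll uses 139 of the 150 s and totals 444.
Next best is morning-news A + documentary slot + game-show break + prime-drama break at 411 (148 s) — short by 33.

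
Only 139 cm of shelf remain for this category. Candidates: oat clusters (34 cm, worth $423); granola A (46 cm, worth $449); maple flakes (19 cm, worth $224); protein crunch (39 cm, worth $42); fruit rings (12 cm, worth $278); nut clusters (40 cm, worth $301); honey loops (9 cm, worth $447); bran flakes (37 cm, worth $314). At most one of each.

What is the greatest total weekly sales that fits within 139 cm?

1911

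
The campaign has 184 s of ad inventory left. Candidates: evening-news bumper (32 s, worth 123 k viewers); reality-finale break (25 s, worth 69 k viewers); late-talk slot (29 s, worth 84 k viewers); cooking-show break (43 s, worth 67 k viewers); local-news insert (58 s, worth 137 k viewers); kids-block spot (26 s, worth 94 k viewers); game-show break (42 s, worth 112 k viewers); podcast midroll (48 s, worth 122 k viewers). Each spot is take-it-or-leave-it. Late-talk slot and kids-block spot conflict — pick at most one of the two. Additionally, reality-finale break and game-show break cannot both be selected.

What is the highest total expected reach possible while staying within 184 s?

Evening-news bumper + local-news insert + game-show break + podcast midroll uses 180 of the 184 s and totals 494.
No other feasible combination exceeds 494.

494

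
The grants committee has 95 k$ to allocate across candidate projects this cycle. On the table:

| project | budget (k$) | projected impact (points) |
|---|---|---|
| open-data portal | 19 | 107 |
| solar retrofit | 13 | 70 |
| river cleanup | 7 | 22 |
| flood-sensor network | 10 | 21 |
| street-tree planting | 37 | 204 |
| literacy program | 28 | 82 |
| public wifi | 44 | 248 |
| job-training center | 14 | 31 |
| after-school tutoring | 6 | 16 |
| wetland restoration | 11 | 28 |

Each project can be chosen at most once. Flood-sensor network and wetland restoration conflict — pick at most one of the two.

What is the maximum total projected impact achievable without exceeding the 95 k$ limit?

522

Density check — public wifi 5.64, open-data portal 5.63, street-tree planting 5.51 are the best per k$.
The ratio heuristic lands on open-data portal + solar retrofit + river cleanup + public wifi + after-school tutoring (463) but leaves 6 k$ idle.
The 32 k$ tied up in open-data portal and river cleanup and after-school tutoring is better spent on street-tree planting — total rises to 522 (94 k$).
Every other selection either busts 95 k$ or breaks a pairing rule or fails to beat 522.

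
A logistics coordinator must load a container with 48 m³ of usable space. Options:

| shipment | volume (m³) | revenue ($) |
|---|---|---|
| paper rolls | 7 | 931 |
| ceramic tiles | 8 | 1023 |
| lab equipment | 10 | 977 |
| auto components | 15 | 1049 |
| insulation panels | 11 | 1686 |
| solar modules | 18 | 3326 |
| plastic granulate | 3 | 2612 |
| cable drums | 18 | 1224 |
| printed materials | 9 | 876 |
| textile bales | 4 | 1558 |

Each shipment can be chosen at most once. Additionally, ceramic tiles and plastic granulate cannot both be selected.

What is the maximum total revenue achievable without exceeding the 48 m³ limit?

Filling by ratio: paper rolls + insulation panels + solar modules + plastic granulate + textile bales for 10113, with 5 m³ left unused.
Dropping paper rolls frees 7 m³; slotting in lab equipment (10 m³) lifts the total to 10159 at 46 m³.
Runner-up paper rolls + insulation panels + solar modules + plastic granulate + textile bales tops out at 10113.

10159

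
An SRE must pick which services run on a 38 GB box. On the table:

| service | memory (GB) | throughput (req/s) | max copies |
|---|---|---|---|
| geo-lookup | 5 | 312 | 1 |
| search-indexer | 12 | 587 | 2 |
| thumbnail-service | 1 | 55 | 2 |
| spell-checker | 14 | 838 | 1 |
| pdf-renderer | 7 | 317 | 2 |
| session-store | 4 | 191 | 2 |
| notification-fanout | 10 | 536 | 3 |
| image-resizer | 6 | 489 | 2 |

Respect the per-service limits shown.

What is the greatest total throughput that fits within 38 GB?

A density-first pass picks geo-lookup + 2×thumbnail-service + spell-checker + session-store + 2×image-resizer — 2429 at 37 GB.
The 9 GB tied up in geo-lookup and session-store is better spent on notification-fanout — total rises to 2462 (38 GB).
Every other selection either busts 38 GB or exceeds an availability limit or fails to beat 2462.

2462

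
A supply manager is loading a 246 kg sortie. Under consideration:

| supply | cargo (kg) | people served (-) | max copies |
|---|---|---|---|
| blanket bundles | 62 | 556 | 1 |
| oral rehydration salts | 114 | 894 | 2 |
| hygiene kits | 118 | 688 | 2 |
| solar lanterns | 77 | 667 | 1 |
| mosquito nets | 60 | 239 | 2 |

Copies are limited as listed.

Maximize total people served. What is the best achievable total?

1788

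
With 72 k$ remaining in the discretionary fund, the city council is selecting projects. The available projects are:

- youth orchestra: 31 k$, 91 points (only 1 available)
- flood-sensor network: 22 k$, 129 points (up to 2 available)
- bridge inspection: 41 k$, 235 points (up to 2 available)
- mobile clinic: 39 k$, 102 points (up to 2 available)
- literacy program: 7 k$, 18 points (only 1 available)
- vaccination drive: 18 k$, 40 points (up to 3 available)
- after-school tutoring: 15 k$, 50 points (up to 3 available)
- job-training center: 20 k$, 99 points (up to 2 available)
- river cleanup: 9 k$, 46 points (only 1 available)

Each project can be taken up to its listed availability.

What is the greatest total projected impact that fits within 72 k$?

Taking the top-ratio projects first gives 2×flood-sensor network + after-school tutoring + river cleanup for 354 (68 k$).
Dropping flood-sensor network and after-school tutoring frees 37 k$; slotting in bridge inspection (41 k$) lifts the total to 410 at 72 k$.
That's the maximum — no swap from here does better than 410.

410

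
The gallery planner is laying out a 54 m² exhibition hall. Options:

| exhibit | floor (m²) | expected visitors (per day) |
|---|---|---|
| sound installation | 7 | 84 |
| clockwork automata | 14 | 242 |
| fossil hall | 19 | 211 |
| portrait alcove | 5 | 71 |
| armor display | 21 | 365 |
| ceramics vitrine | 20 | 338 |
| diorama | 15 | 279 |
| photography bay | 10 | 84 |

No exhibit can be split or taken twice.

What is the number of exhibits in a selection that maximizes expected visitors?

The maximum expected visitors within 54 m² is 930.
One optimal bundle: clockwork automata + portrait alcove + ceramics vitrine + diorama (54 m²).
Any selection reaching 930 contains exactly 4 exhibits.

4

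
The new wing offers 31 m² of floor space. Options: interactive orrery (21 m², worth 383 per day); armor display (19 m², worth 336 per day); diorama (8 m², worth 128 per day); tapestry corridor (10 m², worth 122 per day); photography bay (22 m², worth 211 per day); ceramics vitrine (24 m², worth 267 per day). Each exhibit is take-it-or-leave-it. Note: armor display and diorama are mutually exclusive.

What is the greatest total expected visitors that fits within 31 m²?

511

Density check — interactive orrery 18.24, armor display 17.68, diorama 16.00 are the best per m².
The ratio ordering already packs tightly: interactive orrery + diorama, 29 m², 511.
The closest alternative, interactive orrery + tapestry corridor, reaches only 505.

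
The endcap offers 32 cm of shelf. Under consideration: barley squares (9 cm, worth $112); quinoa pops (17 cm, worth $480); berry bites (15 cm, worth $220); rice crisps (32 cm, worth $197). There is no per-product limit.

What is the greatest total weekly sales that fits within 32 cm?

700

By weekly sales per cm: quinoa pops 28.24, berry bites 14.67, barley squares 12.44, rice crisps 6.16 lead.
Quinoa pops + berry bites uses 32 of the 32 cm and totals 700.
That's the maximum — no swap from here does better than 700.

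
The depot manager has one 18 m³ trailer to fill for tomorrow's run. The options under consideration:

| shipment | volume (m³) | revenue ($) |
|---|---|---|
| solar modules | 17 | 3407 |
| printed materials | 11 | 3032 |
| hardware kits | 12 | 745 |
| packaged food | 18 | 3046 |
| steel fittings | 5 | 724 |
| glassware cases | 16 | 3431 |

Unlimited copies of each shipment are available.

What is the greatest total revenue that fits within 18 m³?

Printed materials + steel fittings uses 16 of the 18 m³ and totals 3756.
That's the maximum — no swap from here does better than 3756.

3756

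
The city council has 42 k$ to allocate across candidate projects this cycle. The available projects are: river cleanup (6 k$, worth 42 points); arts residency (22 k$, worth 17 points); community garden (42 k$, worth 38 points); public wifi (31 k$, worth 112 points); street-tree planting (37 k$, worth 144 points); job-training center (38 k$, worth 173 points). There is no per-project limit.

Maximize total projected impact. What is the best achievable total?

Taking 7×river cleanup: 42 k$ used, 294 in projected impact.
Nothing else within 42 k$ beats 294.

294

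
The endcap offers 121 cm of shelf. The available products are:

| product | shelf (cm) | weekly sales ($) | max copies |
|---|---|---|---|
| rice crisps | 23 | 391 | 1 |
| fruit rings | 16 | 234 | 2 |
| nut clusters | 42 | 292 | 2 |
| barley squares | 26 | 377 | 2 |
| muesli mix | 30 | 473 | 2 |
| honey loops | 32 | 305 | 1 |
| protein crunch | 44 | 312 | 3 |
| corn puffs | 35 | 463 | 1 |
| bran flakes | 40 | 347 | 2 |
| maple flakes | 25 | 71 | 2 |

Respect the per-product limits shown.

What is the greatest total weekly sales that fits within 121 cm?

1852

A density-first pass picks rice crisps + 2×fruit rings + 2×muesli mix — 1805 at 115 cm.
Replace fruit rings and muesli mix with 2×barley squares: the trade gains 47 net, giving 1852 at 121 cm.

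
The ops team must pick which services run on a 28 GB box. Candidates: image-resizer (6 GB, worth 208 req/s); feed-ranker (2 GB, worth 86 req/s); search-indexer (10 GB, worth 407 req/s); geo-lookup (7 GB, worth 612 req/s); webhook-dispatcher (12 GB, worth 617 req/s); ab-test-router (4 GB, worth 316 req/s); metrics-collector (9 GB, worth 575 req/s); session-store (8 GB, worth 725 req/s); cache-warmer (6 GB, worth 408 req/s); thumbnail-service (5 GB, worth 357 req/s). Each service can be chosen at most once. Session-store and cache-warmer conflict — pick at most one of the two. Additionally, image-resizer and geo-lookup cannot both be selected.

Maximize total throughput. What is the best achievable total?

The ratio heuristic lands on feed-ranker + geo-lookup + ab-test-router + session-store + thumbnail-service (2096) but leaves 2 GB idle.
The 7 GB tied up in feed-ranker and thumbnail-service is better spent on metrics-collector — total rises to 2228 (28 GB).
Every other selection either busts 28 GB or breaks a pairing rule or fails to beat 2228.

2228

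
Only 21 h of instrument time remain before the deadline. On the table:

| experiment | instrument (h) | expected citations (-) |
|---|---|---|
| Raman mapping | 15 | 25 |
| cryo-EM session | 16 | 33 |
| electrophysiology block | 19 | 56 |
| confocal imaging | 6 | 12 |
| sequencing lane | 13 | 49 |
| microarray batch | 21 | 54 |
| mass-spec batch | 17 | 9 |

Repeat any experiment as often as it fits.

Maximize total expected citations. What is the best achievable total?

Confocal imaging + sequencing lane uses 19 of the 21 h and totals 61.
No other feasible combination exceeds 61.

61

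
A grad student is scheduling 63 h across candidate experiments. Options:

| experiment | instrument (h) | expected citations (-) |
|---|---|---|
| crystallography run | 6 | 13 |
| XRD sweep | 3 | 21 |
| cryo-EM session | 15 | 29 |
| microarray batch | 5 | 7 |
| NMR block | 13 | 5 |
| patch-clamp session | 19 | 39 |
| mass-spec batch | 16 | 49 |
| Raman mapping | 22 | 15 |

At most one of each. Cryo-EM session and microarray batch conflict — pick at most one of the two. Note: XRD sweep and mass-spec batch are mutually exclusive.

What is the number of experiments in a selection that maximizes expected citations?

4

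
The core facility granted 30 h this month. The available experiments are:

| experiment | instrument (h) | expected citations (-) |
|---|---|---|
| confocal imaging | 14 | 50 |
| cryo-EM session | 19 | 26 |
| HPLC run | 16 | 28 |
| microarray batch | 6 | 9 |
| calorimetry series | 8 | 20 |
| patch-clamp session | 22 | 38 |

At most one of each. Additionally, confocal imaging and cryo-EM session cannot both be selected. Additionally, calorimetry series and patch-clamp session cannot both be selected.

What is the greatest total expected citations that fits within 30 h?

Density check — confocal imaging 3.57, calorimetry series 2.50, HPLC run 1.75 are the best per h.
Taking confocal imaging + microarray batch + calorimetry series: 28 h used, 79 in expected citations.
The spare 2 h is too small for any remaining experiment, and no feasible exchange beats 79.

79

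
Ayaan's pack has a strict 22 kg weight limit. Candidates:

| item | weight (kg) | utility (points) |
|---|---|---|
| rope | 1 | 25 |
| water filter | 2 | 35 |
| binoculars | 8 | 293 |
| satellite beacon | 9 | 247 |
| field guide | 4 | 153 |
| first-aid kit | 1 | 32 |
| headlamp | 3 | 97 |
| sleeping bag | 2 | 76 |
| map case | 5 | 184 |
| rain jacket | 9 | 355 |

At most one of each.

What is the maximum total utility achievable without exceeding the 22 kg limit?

833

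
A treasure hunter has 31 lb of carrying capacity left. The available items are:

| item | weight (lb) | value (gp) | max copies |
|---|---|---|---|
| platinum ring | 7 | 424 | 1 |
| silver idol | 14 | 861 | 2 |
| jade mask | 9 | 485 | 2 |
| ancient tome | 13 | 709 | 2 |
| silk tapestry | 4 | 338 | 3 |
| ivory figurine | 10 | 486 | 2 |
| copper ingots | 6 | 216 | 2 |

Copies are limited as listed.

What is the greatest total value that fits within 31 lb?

2022

The ratio heuristic lands on silver idol + 3×silk tapestry (1875) but leaves 5 lb idle.
The 4 lb tied up in silk tapestry is better spent on jade mask — total rises to 2022 (31 lb).
Nothing else within 31 lb beats 2022.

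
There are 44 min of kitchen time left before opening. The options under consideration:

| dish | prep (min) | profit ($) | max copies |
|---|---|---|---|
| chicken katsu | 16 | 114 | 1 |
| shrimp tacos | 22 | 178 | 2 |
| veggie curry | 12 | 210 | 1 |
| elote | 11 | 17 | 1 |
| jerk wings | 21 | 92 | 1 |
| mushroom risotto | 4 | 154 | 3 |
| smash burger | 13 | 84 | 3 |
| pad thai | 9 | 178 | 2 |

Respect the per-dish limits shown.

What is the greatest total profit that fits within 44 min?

1028

Ranking by ratio (profit/min): mushroom risotto 38.50, pad thai 19.78, veggie curry 17.50.
Taking veggie curry + 3×mushroom risotto + 2×pad thai: 42 min used, 1028 in profit.
Nothing else within 44 min beats 1028.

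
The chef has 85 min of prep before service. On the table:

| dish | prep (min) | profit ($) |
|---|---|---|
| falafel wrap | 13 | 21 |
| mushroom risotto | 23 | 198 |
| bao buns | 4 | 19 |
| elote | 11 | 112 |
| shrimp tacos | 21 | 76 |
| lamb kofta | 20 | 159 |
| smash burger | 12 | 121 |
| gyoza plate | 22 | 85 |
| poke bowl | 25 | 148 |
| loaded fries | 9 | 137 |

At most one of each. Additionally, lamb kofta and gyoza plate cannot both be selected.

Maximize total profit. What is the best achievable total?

746

Ranking by ratio (profit/min): loaded fries 15.22, elote 10.18, smash burger 10.08, mushroom risotto 8.61.
Mushroom risotto + bao buns + elote + lamb kofta + smash burger + loaded fries uses 79 of the 85 min and totals 746.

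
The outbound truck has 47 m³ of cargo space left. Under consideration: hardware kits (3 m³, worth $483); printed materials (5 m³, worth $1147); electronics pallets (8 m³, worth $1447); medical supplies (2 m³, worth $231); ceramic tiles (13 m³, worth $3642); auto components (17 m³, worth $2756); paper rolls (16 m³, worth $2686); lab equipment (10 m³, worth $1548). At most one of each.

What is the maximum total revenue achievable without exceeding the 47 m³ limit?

9636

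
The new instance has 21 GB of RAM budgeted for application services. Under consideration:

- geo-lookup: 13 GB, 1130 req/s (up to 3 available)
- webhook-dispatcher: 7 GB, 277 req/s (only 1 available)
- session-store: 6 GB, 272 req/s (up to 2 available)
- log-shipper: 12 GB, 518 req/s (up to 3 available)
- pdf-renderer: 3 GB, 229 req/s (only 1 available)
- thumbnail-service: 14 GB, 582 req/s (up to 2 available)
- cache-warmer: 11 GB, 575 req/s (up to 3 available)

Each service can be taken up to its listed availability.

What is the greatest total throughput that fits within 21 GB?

Ranking by ratio (throughput/GB): geo-lookup 86.92, pdf-renderer 76.33, cache-warmer 52.27.
A density-first pass picks geo-lookup + pdf-renderer — 1359 at 16 GB.
The 3 GB tied up in pdf-renderer is better spent on webhook-dispatcher — total rises to 1407 (20 GB).
The spare 1 GB is too small for any remaining service, and no exchange beats 1407.

1407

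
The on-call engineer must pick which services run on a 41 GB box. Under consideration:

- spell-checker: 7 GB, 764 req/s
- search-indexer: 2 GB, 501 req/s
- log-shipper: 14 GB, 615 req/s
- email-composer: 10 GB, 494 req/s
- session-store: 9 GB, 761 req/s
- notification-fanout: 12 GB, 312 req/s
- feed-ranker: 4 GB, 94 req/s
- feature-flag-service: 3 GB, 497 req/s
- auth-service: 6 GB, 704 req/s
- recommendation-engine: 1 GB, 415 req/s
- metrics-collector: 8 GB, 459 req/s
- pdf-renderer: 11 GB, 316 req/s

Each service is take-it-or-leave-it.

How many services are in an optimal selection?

The maximum throughput within 41 GB is 4195.
spell-checker + search-indexer + session-store + feed-ranker + feature-flag-service + auth-service + recommendation-engine + metrics-collector hits 4195 at 40 GB.
All optima have 8 services.

8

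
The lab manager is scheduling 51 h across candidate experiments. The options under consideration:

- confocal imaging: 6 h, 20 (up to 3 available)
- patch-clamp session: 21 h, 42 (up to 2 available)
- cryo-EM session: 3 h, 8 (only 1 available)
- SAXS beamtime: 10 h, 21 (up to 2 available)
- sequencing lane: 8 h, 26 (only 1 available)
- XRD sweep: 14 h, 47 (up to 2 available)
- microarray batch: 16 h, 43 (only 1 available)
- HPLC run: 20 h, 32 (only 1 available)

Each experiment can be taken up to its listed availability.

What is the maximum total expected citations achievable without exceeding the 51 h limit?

168

Ranking by ratio (expected citations/h): XRD sweep 3.36, confocal imaging 3.33, sequencing lane 3.25, microarray batch 2.69.
Taking the top-ratio experiments first gives 3×confocal imaging + cryo-EM session + 2×XRD sweep for 162 (49 h).
Dropping confocal imaging frees 6 h; slotting in sequencing lane (8 h) lifts the total to 168 at 51 h.
That's the maximum — no swap from here does better than 168.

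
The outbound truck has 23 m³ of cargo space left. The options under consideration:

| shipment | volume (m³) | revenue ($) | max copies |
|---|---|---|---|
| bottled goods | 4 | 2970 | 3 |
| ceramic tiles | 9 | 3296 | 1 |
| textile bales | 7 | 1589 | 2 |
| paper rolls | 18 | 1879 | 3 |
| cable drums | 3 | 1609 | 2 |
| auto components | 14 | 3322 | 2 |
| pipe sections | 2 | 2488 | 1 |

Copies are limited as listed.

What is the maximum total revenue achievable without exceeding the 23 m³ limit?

14694

Taking the top-ratio shipments first gives 3×bottled goods + 2×cable drums + pipe sections for 14616 (20 m³).
Dropping 2×cable drums frees 6 m³; slotting in ceramic tiles (9 m³) lifts the total to 14694 at 23 m³.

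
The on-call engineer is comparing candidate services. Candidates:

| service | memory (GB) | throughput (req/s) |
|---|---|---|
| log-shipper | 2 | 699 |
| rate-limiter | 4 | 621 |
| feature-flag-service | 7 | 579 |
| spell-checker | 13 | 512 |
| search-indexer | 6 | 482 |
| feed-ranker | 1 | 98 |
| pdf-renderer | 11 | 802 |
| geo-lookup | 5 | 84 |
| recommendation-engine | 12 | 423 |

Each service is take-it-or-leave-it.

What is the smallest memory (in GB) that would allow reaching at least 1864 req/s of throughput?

13

Look for the lowest-memory combination reaching 1864.
log-shipper + rate-limiter + feature-flag-service: 1899 throughput at 13 GB.
Any bundle with less than 13 GB falls short of 1864.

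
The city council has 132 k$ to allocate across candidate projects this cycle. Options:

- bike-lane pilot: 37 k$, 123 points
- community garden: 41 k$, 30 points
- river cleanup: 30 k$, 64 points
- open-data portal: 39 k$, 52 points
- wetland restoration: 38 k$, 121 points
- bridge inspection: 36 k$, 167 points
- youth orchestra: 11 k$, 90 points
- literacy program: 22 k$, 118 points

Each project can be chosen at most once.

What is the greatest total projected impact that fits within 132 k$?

By projected impact per k$: youth orchestra 8.18, literacy program 5.36, bridge inspection 4.64 lead.
A density-first pass picks bike-lane pilot + bridge inspection + youth orchestra + literacy program — 498 at 106 k$.
The 22 k$ tied up in literacy program is better spent on wetland restoration — total rises to 501 (122 k$).

501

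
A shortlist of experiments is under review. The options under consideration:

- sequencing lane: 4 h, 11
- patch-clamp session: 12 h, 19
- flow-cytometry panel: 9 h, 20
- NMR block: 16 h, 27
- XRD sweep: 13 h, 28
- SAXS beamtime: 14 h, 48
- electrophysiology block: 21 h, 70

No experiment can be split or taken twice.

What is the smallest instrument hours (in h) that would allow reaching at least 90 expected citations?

Need the lightest bundle worth ≥ 90.
flow-cytometry panel + electrophysiology block: 90 expected citations at 30 h.
Below 30 h the best achievable stays under 90.

30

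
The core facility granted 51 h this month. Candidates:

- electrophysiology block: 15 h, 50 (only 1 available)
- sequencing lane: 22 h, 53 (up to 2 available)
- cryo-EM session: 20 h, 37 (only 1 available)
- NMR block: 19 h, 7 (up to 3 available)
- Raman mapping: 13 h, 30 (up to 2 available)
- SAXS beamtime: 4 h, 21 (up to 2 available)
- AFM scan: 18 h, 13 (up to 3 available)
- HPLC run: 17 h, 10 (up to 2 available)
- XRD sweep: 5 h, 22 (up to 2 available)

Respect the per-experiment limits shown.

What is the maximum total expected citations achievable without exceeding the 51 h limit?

168

Ranking by ratio (expected citations/h): SAXS beamtime 5.25, XRD sweep 4.40, electrophysiology block 3.33, sequencing lane 2.41.
The ratio heuristic lands on electrophysiology block + Raman mapping + 2×SAXS beamtime + 2×XRD sweep (166) but leaves 5 h idle.
Dropping Raman mapping and SAXS beamtime frees 17 h; slotting in sequencing lane (22 h) lifts the total to 168 at 51 h.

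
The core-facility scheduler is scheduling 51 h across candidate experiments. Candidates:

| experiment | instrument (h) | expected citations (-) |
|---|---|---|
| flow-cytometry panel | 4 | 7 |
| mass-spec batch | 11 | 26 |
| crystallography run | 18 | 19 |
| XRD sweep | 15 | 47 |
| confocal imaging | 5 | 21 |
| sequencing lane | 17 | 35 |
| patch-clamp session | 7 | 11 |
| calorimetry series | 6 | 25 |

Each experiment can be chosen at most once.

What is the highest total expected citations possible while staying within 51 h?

A density-first pass picks flow-cytometry panel + mass-spec batch + XRD sweep + confocal imaging + patch-clamp session + calorimetry series — 137 at 48 h.
Dropping flow-cytometry panel and mass-spec batch frees 15 h; slotting in sequencing lane (17 h) lifts the total to 139 at 50 h.
The closest alternative, flow-cytometry panel + mass-spec batch + XRD sweep + confocal imaging + patch-clamp session + calorimetry series, reaches only 137.

139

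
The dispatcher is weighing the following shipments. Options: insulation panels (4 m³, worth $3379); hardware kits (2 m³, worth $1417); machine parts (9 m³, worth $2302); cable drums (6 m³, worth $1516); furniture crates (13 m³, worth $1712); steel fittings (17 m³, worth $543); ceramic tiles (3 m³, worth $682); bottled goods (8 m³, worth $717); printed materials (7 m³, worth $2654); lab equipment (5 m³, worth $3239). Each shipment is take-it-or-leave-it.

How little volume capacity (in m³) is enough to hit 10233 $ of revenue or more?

18

Look for the lowest-volume combination reaching 10233.
Taking insulation panels + hardware kits + printed materials + lab equipment gives 10689 (≥ 10233) for 18 m³.
No combination under 18 m³ hits 10233.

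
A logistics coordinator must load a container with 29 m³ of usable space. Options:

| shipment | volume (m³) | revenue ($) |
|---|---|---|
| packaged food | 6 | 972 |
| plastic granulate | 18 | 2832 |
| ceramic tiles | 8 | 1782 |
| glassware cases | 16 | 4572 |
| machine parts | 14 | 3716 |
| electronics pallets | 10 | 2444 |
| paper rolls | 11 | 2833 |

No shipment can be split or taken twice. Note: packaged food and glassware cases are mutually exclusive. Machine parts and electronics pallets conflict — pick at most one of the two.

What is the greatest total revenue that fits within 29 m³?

By revenue per m³: glassware cases 285.75, machine parts 265.43, paper rolls 257.55, electronics pallets 244.40 lead.
The ratio ordering already packs tightly: glassware cases + paper rolls, 27 m³, 7405.

7405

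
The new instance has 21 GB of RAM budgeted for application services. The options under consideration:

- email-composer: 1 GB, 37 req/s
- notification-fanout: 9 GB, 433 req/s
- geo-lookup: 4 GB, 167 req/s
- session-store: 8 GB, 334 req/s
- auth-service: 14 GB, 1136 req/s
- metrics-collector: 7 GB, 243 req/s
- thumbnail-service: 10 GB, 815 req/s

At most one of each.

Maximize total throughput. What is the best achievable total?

1379

Greedy by ratio would take email-composer + notification-fanout + thumbnail-service: 20 GB used, total 1285.
Reworking the packing: auth-service + metrics-collector uses 21 GB and improves the total to 1379.
Next best is email-composer + geo-lookup + auth-service at 1340 (19 GB) — short by 39.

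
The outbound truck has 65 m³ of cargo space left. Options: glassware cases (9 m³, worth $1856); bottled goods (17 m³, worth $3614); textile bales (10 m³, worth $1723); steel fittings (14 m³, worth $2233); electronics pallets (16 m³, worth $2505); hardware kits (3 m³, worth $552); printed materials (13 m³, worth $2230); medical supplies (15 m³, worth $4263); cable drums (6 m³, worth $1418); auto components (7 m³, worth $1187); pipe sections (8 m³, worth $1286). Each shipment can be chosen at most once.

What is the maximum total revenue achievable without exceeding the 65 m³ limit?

Density check — medical supplies 284.20, cable drums 236.33, bottled goods 212.59 are the best per m³.
Taking the top-ratio shipments first gives glassware cases + bottled goods + textile bales + hardware kits + medical supplies + cable drums for 13426 (60 m³).
Replace textile bales with auto components + pipe sections: the trade gains 750 net, giving 14176 at 65 m³.
An exhaustive check of the 2048 subsets confirms 14176.

14176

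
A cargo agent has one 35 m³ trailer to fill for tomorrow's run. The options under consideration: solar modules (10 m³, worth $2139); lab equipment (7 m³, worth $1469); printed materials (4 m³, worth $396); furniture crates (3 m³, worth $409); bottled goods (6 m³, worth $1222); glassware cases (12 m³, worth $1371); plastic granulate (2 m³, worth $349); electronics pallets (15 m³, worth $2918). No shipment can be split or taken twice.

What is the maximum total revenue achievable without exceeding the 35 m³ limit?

6935

Density check — solar modules 213.90, lab equipment 209.86, bottled goods 203.67 are the best per m³.
Filling by ratio: solar modules + lab equipment + printed materials + furniture crates + bottled goods + plastic granulate for 5984, with 3 m³ left unused.
Replace printed materials and bottled goods and plastic granulate with electronics pallets: the trade gains 951 net, giving 6935 at 35 m³.
No other feasible combination exceeds 6935.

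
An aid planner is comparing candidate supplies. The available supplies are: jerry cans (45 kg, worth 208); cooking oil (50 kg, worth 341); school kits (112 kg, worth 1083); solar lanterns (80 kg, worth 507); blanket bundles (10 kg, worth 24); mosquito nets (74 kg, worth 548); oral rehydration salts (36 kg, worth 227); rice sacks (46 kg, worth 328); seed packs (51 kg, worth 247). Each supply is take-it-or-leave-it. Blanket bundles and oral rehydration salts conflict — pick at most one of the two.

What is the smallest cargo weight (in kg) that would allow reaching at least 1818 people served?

222

Look for the lowest-cargo combination reaching 1818.
Taking school kits + mosquito nets + oral rehydration salts gives 1858 (≥ 1818) for 222 kg.
Any bundle with less than 222 kg falls short of 1818.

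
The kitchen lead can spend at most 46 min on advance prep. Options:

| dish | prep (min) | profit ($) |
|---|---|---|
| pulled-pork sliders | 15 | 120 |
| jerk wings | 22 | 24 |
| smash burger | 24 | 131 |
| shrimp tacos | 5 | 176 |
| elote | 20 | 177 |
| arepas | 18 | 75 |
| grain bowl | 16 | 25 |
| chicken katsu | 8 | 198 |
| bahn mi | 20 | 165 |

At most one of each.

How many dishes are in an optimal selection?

4

Optimal total is 569.
For example pulled-pork sliders + shrimp tacos + arepas + chicken katsu achieves it, using 46 min.
Any selection reaching 569 contains exactly 4 dishes.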